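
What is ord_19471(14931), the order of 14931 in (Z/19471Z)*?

The order of 14931 must divide p − 1 = 19470 = 2 · 3 · 5 · 11 · 59.
Divisors: 1, 2, 3, 5, 6, 10, 11, 15, 22, 30, 33, 55, 59, 66, 110, 118, 165, 177, 295, 330, 354, 590, 649, 885, 1298, 1770, 1947, 3245, 3894, 6490, 9735, 19470.
Check each in increasing order: 14931^1 ≡ 14931;  14931^2 ≡ 11282;  14931^3 ≡ 7921;  14931^5 ≡ 12303;  14931^6 ≡ 6679;  14931^10 ≡ 15726;  14931^11 ≡ 4117;  14931^15 ≡ 13122;  14931^22 ≡ 9919;  14931^30 ≡ 4831;  14931^33 ≡ 5836;  14931^55 ≡ 1.
Smallest exponent giving 1 is 55.

55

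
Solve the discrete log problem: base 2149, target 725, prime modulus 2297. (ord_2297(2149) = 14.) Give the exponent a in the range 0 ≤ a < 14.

10

Successive powers of 2149 modulo 2297:
  2149^0=1  2149^1=2149  2149^2=1231  2149^3=1572  2149^4=1638  2149^5=1058
  2149^6=1909  2149^7=2296  2149^8=148  2149^9=1066  2149^10=725
So 2149^10 ≡ 725 (mod 2297), giving a = 10.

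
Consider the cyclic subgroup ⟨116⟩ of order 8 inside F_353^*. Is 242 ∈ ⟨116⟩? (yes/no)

⟨116⟩ has order 8; its elements mod 353 are {1, 42, 70, 116, 237, 283, 311, 352}.
242 is not in this set.

no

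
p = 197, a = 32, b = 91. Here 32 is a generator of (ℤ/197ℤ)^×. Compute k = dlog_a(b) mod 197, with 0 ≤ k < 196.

Baby-step giant-step with m = ceil(sqrt(196)) = 14.
Baby table (32^j mod 197 for j=0..13):
  0:1  1:32  2:39  3:66  4:142  5:13  6:22  7:113
  8:70  9:73  10:169  11:89  12:90  13:122
Giant step factor: 32^(-14) ≡ 93 (mod 197).
Scan 91·93^i mod 197 for i = 0, 1, …:
  i=0: 91   i=1: 189   i=2: 44   i=3: 152
  i=4: 149   i=5: 67   i=6: 124   i=7: 106
  i=8: 8   i=9: 153   i=10: 45   i=11: 48
  i=12: 130   i=13: 73
Match at i=13, j=9: k = 13·14 + 9 = 191.

191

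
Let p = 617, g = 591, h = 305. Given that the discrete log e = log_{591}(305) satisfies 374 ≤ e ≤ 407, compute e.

374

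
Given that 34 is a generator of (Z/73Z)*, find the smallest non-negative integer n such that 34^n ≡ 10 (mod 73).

45

Baby-step giant-step with m = ceil(sqrt(72)) = 9.
Baby table (34^j mod 73 for j=0..8):
  0:1  1:34  2:61  3:30  4:71  5:5  6:24  7:13
  8:4
Giant step factor: 34^(-9) ≡ 51 (mod 73).
Scan 10·51^i mod 73 for i = 0, 1, …:
  i=0: 10   i=1: 72   i=2: 22   i=3: 27
  i=4: 63   i=5: 1
Match at i=5, j=0: n = 5·9 + 0 = 45.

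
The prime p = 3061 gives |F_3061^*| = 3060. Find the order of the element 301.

The order of 301 must divide p − 1 = 3060 = 2^2 · 3^2 · 5 · 17.
Divisors: 1, 2, 3, 4, 5, 6, 9, 10, 12, 15, 17, 18, 20, 30, 34, 36, 45, 51, 60, 68, 85, 90, 102, 153, 170, 180, 204, 255, 306, 340, 510, 612, 765, 1020, 1530, 3060.
Check each in increasing order: 301^1 ≡ 301;  301^2 ≡ 1832;  301^3 ≡ 452;  301^4 ≡ 1368;  301^5 ≡ 1594;  301^6 ≡ 2278;  301^9 ≡ 1160;  301^10 ≡ 206;  301^12 ≡ 889;  301^15 ≡ 837;  301^17 ≡ 2884;  301^18 ≡ 1821;  301^20 ≡ 2643;  301^30 ≡ 2661;  301^34 ≡ 719;  301^36 ≡ 978;  301^45 ≡ 1910;  301^51 ≡ 1299;  301^60 ≡ 828;  301^68 ≡ 2713;  301^85 ≡ 376;  301^90 ≡ 2449;  301^102 ≡ 790;  301^153 ≡ 775;  301^170 ≡ 570;  301^180 ≡ 1102;  301^204 ≡ 2717;  301^255 ≡ 50;  301^306 ≡ 669;  301^340 ≡ 434;  301^510 ≡ 2500;  301^612 ≡ 655;  301^765 ≡ 2560;  301^1020 ≡ 2499;  301^1530 ≡ 3060;  301^3060 ≡ 1.
Smallest exponent giving 1 is 3060.

3060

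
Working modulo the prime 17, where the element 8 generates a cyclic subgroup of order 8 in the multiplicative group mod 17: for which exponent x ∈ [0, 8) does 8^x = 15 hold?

7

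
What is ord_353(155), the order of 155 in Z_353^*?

176

The order of 155 must divide p − 1 = 352 = 2^5 · 11.
Divisors: 1, 2, 4, 8, 11, 16, 22, 32, 44, 88, 176, 352.
Check each in increasing order: 155^1 ≡ 155;  155^2 ≡ 21;  155^4 ≡ 88;  155^8 ≡ 331;  155^11 ≡ 49;  155^16 ≡ 131;  155^22 ≡ 283;  155^32 ≡ 217;  155^44 ≡ 311;  155^88 ≡ 352;  155^176 ≡ 1.
Smallest exponent giving 1 is 176.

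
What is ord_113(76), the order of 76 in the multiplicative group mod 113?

112

The order of 76 must divide p − 1 = 112 = 2^4 · 7.
Divisors: 1, 2, 4, 7, 8, 14, 16, 28, 56, 112.
Check each in increasing order: 76^1 ≡ 76;  76^2 ≡ 13;  76^4 ≡ 56;  76^7 ≡ 71;  76^8 ≡ 85;  76^14 ≡ 69;  76^16 ≡ 106;  76^28 ≡ 15;  76^56 ≡ 112;  76^112 ≡ 1.
Smallest exponent giving 1 is 112.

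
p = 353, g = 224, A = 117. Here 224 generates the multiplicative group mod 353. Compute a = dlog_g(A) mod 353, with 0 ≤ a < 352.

293

Baby-step giant-step with m = ceil(sqrt(352)) = 19.
Baby table (224^j mod 353 for j=0..18):
  0:1  1:224  2:50  3:257  4:29  5:142  6:38  7:40
  8:135  9:235  10:43  11:101  12:32  13:108  14:188  15:105
  16:222  17:308  18:157
Giant step factor: 224^(-19) ≡ 238 (mod 353).
Scan 117·238^i mod 353 for i = 0, 1, …:
  i=0: 117   i=1: 312   i=2: 126   i=3: 336
  i=4: 190   i=5: 36   i=6: 96   i=7: 256
  i=8: 212   i=9: 330     …   i=14: 183
  i=15: 135
Match at i=15, j=8: a = 15·19 + 8 = 293.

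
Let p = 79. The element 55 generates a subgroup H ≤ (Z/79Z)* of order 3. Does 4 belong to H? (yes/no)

⟨55⟩ has order 3; its elements mod 79 are {1, 23, 55}.
4 is not in this set.

no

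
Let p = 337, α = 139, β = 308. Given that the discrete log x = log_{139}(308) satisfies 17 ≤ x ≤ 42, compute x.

31

Compute 139^17 mod 337 = 67, then multiply by 139 repeatedly:
  139^17=67  139^18=214  139^19=90  139^20=41  139^21=307
  139^22=211  139^23=10  139^24=42  139^25=109  139^26=323
  139^27=76  139^28=117  139^29=87  139^30=298  139^31=308
Found 308 at exponent 31.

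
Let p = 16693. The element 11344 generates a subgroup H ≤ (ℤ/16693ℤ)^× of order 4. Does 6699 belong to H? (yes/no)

no

⟨11344⟩ has order 4; its elements mod 16693 are {1, 5349, 11344, 16692}.
6699 is not in this set.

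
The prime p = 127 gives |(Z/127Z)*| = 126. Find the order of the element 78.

126

The order of 78 must divide p − 1 = 126 = 2 · 3^2 · 7.
Divisors: 1, 2, 3, 6, 7, 9, 14, 18, 21, 42, 63, 126.
Check each in increasing order: 78^1 ≡ 78;  78^2 ≡ 115;  78^3 ≡ 80;  78^6 ≡ 50;  78^7 ≡ 90;  78^9 ≡ 63;  78^14 ≡ 99;  78^18 ≡ 32;  78^21 ≡ 20;  78^42 ≡ 19;  78^63 ≡ 126;  78^126 ≡ 1.
Smallest exponent giving 1 is 126.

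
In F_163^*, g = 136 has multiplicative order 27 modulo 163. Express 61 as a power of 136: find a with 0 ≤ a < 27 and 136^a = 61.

4

Successive powers of 136 modulo 163:
  136^0=1  136^1=136  136^2=77  136^3=40  136^4=61
So 136^4 ≡ 61 (mod 163), giving a = 4.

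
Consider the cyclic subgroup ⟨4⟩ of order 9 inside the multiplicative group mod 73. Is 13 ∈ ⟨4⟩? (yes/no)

⟨4⟩ has order 9; its elements mod 73 are {1, 2, 4, 8, 16, 32, 37, 55, 64}.
13 is not in this set.

no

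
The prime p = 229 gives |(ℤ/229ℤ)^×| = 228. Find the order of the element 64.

38

The order of 64 must divide p − 1 = 228 = 2^2 · 3 · 19.
Divisors: 1, 2, 3, 4, 6, 12, 19, 38, 57, 76, 114, 228.
Check each in increasing order: 64^1 ≡ 64;  64^2 ≡ 203;  64^3 ≡ 168;  64^4 ≡ 218;  64^6 ≡ 57;  64^12 ≡ 43;  64^19 ≡ 228;  64^38 ≡ 1.
Smallest exponent giving 1 is 38.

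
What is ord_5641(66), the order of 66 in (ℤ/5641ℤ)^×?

The order of 66 must divide p − 1 = 5640 = 2^3 · 3 · 5 · 47.
Divisors: 1, 2, 3, 4, 5, 6, 8, 10, 12, 15, 20, 24, 30, 40, 47, 60, 94, 120, 141, 188, 235, 282, 376, 470, 564, 705, 940, 1128, 1410, 1880, 2820, 5640.
Check each in increasing order: 66^1 ≡ 66;  66^2 ≡ 4356;  66^3 ≡ 5446;  66^4 ≡ 4053;  66^5 ≡ 2371;  66^6 ≡ 4179;  66^8 ≡ 217;  66^10 ≡ 3205;  66^12 ≡ 5146;  66^15 ≡ 628;  66^20 ≡ 5405;  66^24 ≡ 2462;  66^30 ≡ 5155;  66^40 ≡ 4927;  66^47 ≡ 1755;  66^60 ≡ 4915;  66^94 ≡ 39;  66^120 ≡ 2463;  66^141 ≡ 753;  66^188 ≡ 1521;  66^235 ≡ 1162;  66^282 ≡ 2909;  66^376 ≡ 631;  66^470 ≡ 2045;  66^564 ≡ 781;  66^705 ≡ 1429;  66^940 ≡ 2044;  66^1128 ≡ 733;  66^1410 ≡ 5640;  66^1880 ≡ 3596;  66^2820 ≡ 1.
Smallest exponent giving 1 is 2820.

2820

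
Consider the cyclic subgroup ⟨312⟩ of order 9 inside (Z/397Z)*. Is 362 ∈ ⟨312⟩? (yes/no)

362 ∈ ⟨312⟩ iff 362^9 ≡ 1 (mod 397), since |⟨312⟩| = 9.
362^9 mod 397 = 1.
Since 1 = 1, 362 lies in the subgroup.

yes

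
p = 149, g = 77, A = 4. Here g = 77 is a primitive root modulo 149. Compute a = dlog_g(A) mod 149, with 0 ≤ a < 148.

46

Baby-step giant-step with m = ceil(sqrt(148)) = 13.
Baby table (77^j mod 149 for j=0..12):
  0:1  1:77  2:118  3:146  4:67  5:93  6:9  7:97
  8:19  9:122  10:7  11:92  12:81
Giant step factor: 77^(-13) ≡ 78 (mod 149).
Scan 4·78^i mod 149 for i = 0, 1, …:
  i=0: 4   i=1: 14   i=2: 49   i=3: 97
Match at i=3, j=7: a = 3·13 + 7 = 46.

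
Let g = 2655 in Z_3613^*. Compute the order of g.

1806

The order of 2655 must divide p − 1 = 3612 = 2^2 · 3 · 7 · 43.
Divisors: 1, 2, 3, 4, 6, 7, 12, 14, 21, 28, 42, 43, 84, 86, 129, 172, 258, 301, 516, 602, 903, 1204, 1806, 3612.
Check each in increasing order: 2655^1 ≡ 2655;  2655^2 ≡ 62;  2655^3 ≡ 2025;  2655^4 ≡ 231;  2655^6 ≡ 3483;  2655^7 ≡ 1698;  2655^12 ≡ 2448;  2655^14 ≡ 30;  2655^21 ≡ 358;  2655^28 ≡ 900;  2655^42 ≡ 1709;  2655^43 ≡ 3080;  2655^84 ≡ 1377;  2655^86 ≡ 2275;  2655^129 ≡ 1393;  2655^172 ≡ 1809;  2655^258 ≡ 268;  2655^301 ≡ 1676;  2655^516 ≡ 3177;  2655^602 ≡ 1675;  2655^903 ≡ 3612;  2655^1204 ≡ 1937;  2655^1806 ≡ 1.
Smallest exponent giving 1 is 1806.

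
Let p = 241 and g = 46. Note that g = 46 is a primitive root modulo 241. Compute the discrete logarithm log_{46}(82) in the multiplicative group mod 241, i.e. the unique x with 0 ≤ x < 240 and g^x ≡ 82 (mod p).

Successive powers of 46 modulo 241:
  46^0=1  46^1=46  46^2=188  46^3=213  46^4=158  46^5=38
  46^6=61  46^7=155  46^8=141  46^9=220  46^10=239  46^11=149
  46^12=106  46^13=56  46^14=166  46^15=165  46^16=119  46^17=172
  46^18=200  46^19=42  46^20=4  46^21=184  46^22=29  46^23=129
  46^24=150  46^25=152  46^26=3  46^27=138  46^28=82
So 46^28 ≡ 82 (mod 241), giving x = 28.

28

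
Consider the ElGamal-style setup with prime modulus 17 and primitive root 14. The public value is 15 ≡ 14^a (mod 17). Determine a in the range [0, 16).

6

Successive powers of 14 modulo 17:
  14^0=1  14^1=14  14^2=9  14^3=7  14^4=13  14^5=12
  14^6=15
So 14^6 ≡ 15 (mod 17), giving a = 6.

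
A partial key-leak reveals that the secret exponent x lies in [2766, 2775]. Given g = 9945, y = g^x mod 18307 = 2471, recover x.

Compute 9945^2766 mod 18307 = 8070, then multiply by 9945 repeatedly:
  9945^2766=8070  9945^2767=16569  9945^2768=15705  9945^2769=9208  9945^2770=1946
  9945^2771=2471
Found 2471 at exponent 2771.

2771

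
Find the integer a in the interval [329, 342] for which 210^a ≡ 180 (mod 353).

331

Compute 210^329 mod 353 = 134, then multiply by 210 repeatedly:
  210^329=134  210^330=253  210^331=180
Found 180 at exponent 331.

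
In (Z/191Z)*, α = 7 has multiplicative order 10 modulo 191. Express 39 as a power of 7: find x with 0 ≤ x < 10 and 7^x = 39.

Successive powers of 7 modulo 191:
  7^0=1  7^1=7  7^2=49  7^3=152  7^4=109  7^5=190
  7^6=184  7^7=142  7^8=39
So 7^8 ≡ 39 (mod 191), giving x = 8.

8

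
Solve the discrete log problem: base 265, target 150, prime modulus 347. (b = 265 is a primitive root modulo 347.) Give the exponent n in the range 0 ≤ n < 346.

259

Baby-step giant-step with m = ceil(sqrt(346)) = 19.
Baby table (265^j mod 347 for j=0..18):
  0:1  1:265  2:131  3:15  4:158  5:230  6:225  7:288
  8:327  9:252  10:156  11:47  12:310  13:258  14:11  15:139
  16:53  17:165  18:3
Giant step factor: 265^(-19) ≡ 134 (mod 347).
Scan 150·134^i mod 347 for i = 0, 1, …:
  i=0: 150   i=1: 321   i=2: 333   i=3: 206
  i=4: 191   i=5: 263   i=6: 195   i=7: 105
  i=8: 190   i=9: 129   i=10: 283   i=11: 99
  i=12: 80   i=13: 310
Match at i=13, j=12: n = 13·19 + 12 = 259.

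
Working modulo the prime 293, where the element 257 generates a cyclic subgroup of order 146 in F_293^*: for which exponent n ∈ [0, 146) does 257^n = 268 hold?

Baby-step giant-step with m = ceil(sqrt(146)) = 13.
Baby table (257^j mod 293 for j=0..12):
  0:1  1:257  2:124  3:224  4:140  5:234  6:73  7:9
  8:262  9:237  10:258  11:88  12:55
Giant step factor: 257^(-13) ≡ 260 (mod 293).
Scan 268·260^i mod 293 for i = 0, 1, …:
  i=0: 268   i=1: 239   i=2: 24   i=3: 87
  i=4: 59   i=5: 104   i=6: 84   i=7: 158
  i=8: 60   i=9: 71   i=10: 1
Match at i=10, j=0: n = 10·13 + 0 = 130.

130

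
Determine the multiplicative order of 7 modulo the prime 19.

The order of 7 must divide p − 1 = 18 = 2 · 3^2.
Divisors: 1, 2, 3, 6, 9, 18.
Check each in increasing order: 7^1 ≡ 7;  7^2 ≡ 11;  7^3 ≡ 1.
Smallest exponent giving 1 is 3.

3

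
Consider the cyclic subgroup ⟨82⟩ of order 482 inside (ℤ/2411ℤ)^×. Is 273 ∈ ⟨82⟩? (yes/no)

273 ∈ ⟨82⟩ iff 273^482 ≡ 1 (mod 2411), since |⟨82⟩| = 482.
273^482 mod 2411 = 2398.
Since 2398 ≠ 1, 273 does not lie in the subgroup.

no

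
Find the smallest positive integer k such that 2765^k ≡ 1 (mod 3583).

The order of 2765 must divide p − 1 = 3582 = 2 · 3^2 · 199.
Divisors: 1, 2, 3, 6, 9, 18, 199, 398, 597, 1194, 1791, 3582.
Check each in increasing order: 2765^1 ≡ 2765;  2765^2 ≡ 2686;  2765^3 ≡ 2814;  2765^6 ≡ 166;  2765^9 ≡ 1334;  2765^18 ≡ 2388;  2765^199 ≡ 3582;  2765^398 ≡ 1.
Smallest exponent giving 1 is 398.

398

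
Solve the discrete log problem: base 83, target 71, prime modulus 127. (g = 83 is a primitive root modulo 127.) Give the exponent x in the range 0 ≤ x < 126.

Baby-step giant-step with m = ceil(sqrt(126)) = 12.
Baby table (83^j mod 127 for j=0..11):
  0:1  1:83  2:31  3:33  4:72  5:7  6:73  7:90
  8:104  9:123  10:49  11:3
Giant step factor: 83^(-12) ≡ 76 (mod 127).
Scan 71·76^i mod 127 for i = 0, 1, …:
  i=0: 71   i=1: 62   i=2: 13   i=3: 99
  i=4: 31
Match at i=4, j=2: x = 4·12 + 2 = 50.

50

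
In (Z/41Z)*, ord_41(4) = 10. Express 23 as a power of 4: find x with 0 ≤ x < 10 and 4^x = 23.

3

Successive powers of 4 modulo 41:
  4^0=1  4^1=4  4^2=16  4^3=23
So 4^3 ≡ 23 (mod 41), giving x = 3.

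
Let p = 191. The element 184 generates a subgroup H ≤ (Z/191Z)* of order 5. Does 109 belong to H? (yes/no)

⟨184⟩ has order 5; its elements mod 191 are {1, 39, 49, 109, 184}.
109 is in this set.

yes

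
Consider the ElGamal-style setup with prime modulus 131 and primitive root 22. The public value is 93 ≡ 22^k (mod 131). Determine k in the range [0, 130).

93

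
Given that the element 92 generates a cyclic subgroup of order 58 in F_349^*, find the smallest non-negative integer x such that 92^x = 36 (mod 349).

19

Successive powers of 92 modulo 349:
  92^0=1  92^1=92  92^2=88  92^3=69  92^4=66  92^5=139
  92^6=224  92^7=17  92^8=168  92^9=100  92^10=126  92^11=75
  92^12=269  92^13=318  92^14=289  92^15=64  92^16=304  92^17=48
  92^18=228  92^19=36
So 92^19 ≡ 36 (mod 349), giving x = 19.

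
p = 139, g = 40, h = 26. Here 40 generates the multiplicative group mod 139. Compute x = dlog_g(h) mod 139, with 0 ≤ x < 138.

Baby-step giant-step with m = ceil(sqrt(138)) = 12.
Baby table (40^j mod 139 for j=0..11):
  0:1  1:40  2:71  3:60  4:37  5:90  6:125  7:135
  8:118  9:133  10:38  11:130
Giant step factor: 40^(-12) ≡ 100 (mod 139).
Scan 26·100^i mod 139 for i = 0, 1, …:
  i=0: 26   i=1: 98   i=2: 70   i=3: 50
  i=4: 135
Match at i=4, j=7: x = 4·12 + 7 = 55.

55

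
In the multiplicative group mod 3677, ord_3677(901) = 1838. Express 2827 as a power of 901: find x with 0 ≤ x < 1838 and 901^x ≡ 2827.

Baby-step giant-step with m = ceil(sqrt(1838)) = 43.
Baby table (901^j mod 3677 for j=0..42):
  0:1  1:901  2:2861  3:184  4:319  5:613  6:763  7:3541
  8:2482  9:666  10:715  11:740  12:1203  13:2865  14:111  15:732
  16:1349  17:2039  18:2316  19:1857  20:122  21:3289  22:3404  23:386
  24:2148  25:1246  26:1161  27:1793  28:1290  29:358  30:2659  31:2032
  32:3363  33:215  34:2511  35:1056  36:2790  37:2399  38:3100  39:2257
  40:176  41:465  42:3464
Giant step factor: 901^(-43) ≡ 975 (mod 3677).
Scan 2827·975^i mod 3677 for i = 0, 1, …:
  i=0: 2827   i=1: 2252   i=2: 531   i=3: 2945
  i=4: 3315   i=5: 42   i=6: 503   i=7: 1384
  i=8: 3618   i=9: 1307     …   i=23: 696
  i=24: 2032
Match at i=24, j=31: x = 24·43 + 31 = 1063.

1063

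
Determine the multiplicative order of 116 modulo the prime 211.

The order of 116 must divide p − 1 = 210 = 2 · 3 · 5 · 7.
Divisors: 1, 2, 3, 5, 6, 7, 10, 14, 15, 21, 30, 35, 42, 70, 105, 210.
Check each in increasing order: 116^1 ≡ 116;  116^2 ≡ 163;  116^3 ≡ 129;  116^5 ≡ 138;  116^6 ≡ 183;  116^7 ≡ 128;  116^10 ≡ 54;  116^14 ≡ 137;  116^15 ≡ 67;  116^21 ≡ 23;  116^30 ≡ 58;  116^35 ≡ 197;  116^42 ≡ 107;  116^70 ≡ 196;  116^105 ≡ 210;  116^210 ≡ 1.
Smallest exponent giving 1 is 210.

210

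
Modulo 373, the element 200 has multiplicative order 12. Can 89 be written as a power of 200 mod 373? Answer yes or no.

89 ∈ ⟨200⟩ iff 89^12 ≡ 1 (mod 373), since |⟨200⟩| = 12.
89^12 mod 373 = 1.
Since 1 = 1, 89 lies in the subgroup.

yes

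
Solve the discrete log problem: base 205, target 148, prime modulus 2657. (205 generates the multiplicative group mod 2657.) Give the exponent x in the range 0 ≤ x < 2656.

Baby-step giant-step with m = ceil(sqrt(2656)) = 52.
Baby table (205^j mod 2657 for j=0..51):
  0:1  1:205  2:2170  3:1131  4:696  5:1859  6:1144  7:704
  8:842  9:2562  10:1781  11:1096  12:1492  13:305  14:1414  15:257
  16:2202  17:2377  18:1054  19:853  20:2160  21:1738  22:252  23:1177
  24:2155  25:713  26:30  27:836  28:1332  29:2046  30:2281  31:2630
  32:2436  33:2521  34:1347  35:2464  36:290  37:996  38:2248  39:1179
  40:2565  41:2396  42:2292  43:2228  44:2393  45:1677  46:1032  47:1657
  48:2246  49:769  50:882  51:134
Giant step factor: 205^(-52) ≡ 1792 (mod 2657).
Scan 148·1792^i mod 2657 for i = 0, 1, …:
  i=0: 148   i=1: 2173   i=2: 1511   i=3: 229
  i=4: 1190   i=5: 1566   i=6: 480   i=7: 1949
  i=8: 1310   i=9: 1389     …   i=33: 729
  i=34: 1781
Match at i=34, j=10: x = 34·52 + 10 = 1778.

1778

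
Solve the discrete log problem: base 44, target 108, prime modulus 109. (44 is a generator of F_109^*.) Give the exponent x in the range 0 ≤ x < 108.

54

Baby-step giant-step with m = ceil(sqrt(108)) = 11.
Baby table (44^j mod 109 for j=0..10):
  0:1  1:44  2:83  3:55  4:22  5:96  6:82  7:11
  8:48  9:41  10:60
Giant step factor: 44^(-11) ≡ 50 (mod 109).
Scan 108·50^i mod 109 for i = 0, 1, …:
  i=0: 108   i=1: 59   i=2: 7   i=3: 23
  i=4: 60
Match at i=4, j=10: x = 4·11 + 10 = 54.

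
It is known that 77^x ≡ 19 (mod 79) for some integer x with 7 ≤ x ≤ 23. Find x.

8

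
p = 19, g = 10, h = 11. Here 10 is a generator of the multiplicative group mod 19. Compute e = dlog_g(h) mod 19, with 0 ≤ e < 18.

6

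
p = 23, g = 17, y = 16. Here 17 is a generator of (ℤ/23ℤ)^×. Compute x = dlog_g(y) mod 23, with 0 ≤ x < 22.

20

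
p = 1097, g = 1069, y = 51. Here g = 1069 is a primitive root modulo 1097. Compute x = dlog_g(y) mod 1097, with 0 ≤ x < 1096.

Baby-step giant-step with m = ceil(sqrt(1096)) = 34.
Baby table (1069^j mod 1097 for j=0..33):
  0:1  1:1069  2:784  3:1085  4:336  5:465  6:144  7:356
  8:1002  9:466  10:116  11:43  12:990  13:802  14:581  15:187
  16:249  17:707  18:1047  19:303  20:292  21:600  22:752  23:884
  24:479  25:849  26:362  27:834  28:782  29:44  30:962  31:489
  32:569  33:523
Giant step factor: 1069^(-34) ≡ 232 (mod 1097).
Scan 51·232^i mod 1097 for i = 0, 1, …:
  i=0: 51   i=1: 862   i=2: 330   i=3: 867
  i=4: 393   i=5: 125   i=6: 478   i=7: 99
  i=8: 1028   i=9: 447     …   i=14: 902
  i=15: 834
Match at i=15, j=27: x = 15·34 + 27 = 537.

537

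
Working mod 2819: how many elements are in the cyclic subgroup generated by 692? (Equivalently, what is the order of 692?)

1409

The order of 692 must divide p − 1 = 2818 = 2 · 1409.
Divisors: 1, 2, 1409, 2818.
Check each in increasing order: 692^1 ≡ 692;  692^2 ≡ 2453;  692^1409 ≡ 1.
Smallest exponent giving 1 is 1409.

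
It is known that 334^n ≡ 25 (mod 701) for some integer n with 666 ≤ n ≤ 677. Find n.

Compute 334^666 mod 701 = 493, then multiply by 334 repeatedly:
  334^666=493  334^667=628  334^668=153  334^669=630  334^670=120
  334^671=123  334^672=424  334^673=14  334^674=470  334^675=657
  334^676=25
Found 25 at exponent 676.

676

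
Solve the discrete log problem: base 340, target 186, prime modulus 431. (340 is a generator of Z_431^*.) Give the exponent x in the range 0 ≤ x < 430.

43

Baby-step giant-step with m = ceil(sqrt(430)) = 21.
Baby table (340^j mod 431 for j=0..20):
  0:1  1:340  2:92  3:248  4:275  5:404  6:302  7:102
  8:200  9:333  10:298  11:35  12:263  13:203  14:60  15:143
  16:348  17:226  18:122  19:104  20:18
Giant step factor: 340^(-21) ≡ 426 (mod 431).
Scan 186·426^i mod 431 for i = 0, 1, …:
  i=0: 186   i=1: 363   i=2: 340
Match at i=2, j=1: x = 2·21 + 1 = 43.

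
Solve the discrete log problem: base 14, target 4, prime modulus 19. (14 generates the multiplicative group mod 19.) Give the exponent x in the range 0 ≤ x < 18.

8

Successive powers of 14 modulo 19:
  14^0=1  14^1=14  14^2=6  14^3=8  14^4=17  14^5=10
  14^6=7  14^7=3  14^8=4
So 14^8 ≡ 4 (mod 19), giving x = 8.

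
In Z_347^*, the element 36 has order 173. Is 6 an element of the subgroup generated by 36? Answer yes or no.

6 ∈ ⟨36⟩ iff 6^173 ≡ 1 (mod 347), since |⟨36⟩| = 173.
6^173 mod 347 = 346.
Since 346 ≠ 1, 6 does not lie in the subgroup.

no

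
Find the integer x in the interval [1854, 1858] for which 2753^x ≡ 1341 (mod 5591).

1855

Compute 2753^1854 mod 5591 = 100, then multiply by 2753 repeatedly:
  2753^1854=100  2753^1855=1341
Found 1341 at exponent 1855.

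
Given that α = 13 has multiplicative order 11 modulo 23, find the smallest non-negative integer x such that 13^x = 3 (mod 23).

Successive powers of 13 modulo 23:
  13^0=1  13^1=13  13^2=8  13^3=12  13^4=18  13^5=4
  13^6=6  13^7=9  13^8=2  13^9=3
So 13^9 ≡ 3 (mod 23), giving x = 9.

9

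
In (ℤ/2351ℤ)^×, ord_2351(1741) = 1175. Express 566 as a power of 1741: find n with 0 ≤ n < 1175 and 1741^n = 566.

667

Baby-step giant-step with m = ceil(sqrt(1175)) = 35.
Baby table (1741^j mod 2351 for j=0..34):
  0:1  1:1741  2:642  3:997  4:739  5:602  6:1887  7:920
  8:689  9:539  10:350  11:441  12:1355  13:1002  14:40  15:1461
  16:2170  17:2264  18:1348  19:570  20:248  21:1535  22:1699  23:401
  24:2245  25:1183  26:127  27:113  28:1600  29:2016  30:2164  31:1222
  32:2198  33:1641  34:516
Giant step factor: 1741^(-35) ≡ 1656 (mod 2351).
Scan 566·1656^i mod 2351 for i = 0, 1, …:
  i=0: 566   i=1: 1598   i=2: 1413   i=3: 683
  i=4: 217   i=5: 2000   i=6: 1792   i=7: 590
  i=8: 1375   i=9: 1232     …   i=18: 1934
  i=19: 642
Match at i=19, j=2: n = 19·35 + 2 = 667.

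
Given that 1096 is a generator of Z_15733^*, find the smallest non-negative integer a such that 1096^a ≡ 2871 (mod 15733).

Baby-step giant-step with m = ceil(sqrt(15732)) = 126.
Baby table (1096^j mod 15733 for j=0..125):
  0:1  1:1096  2:5508  3:11029  4:4840  5:2619  6:7018  7:14024
  8:14896  9:10895  10:15306  11:3998  12:8034  13:10517  14:10076  15:14463
  16:8317  17:6025  18:11273  19:4803  20:9266  21:7751  22:15009  23:8879
  24:8390  25:7368  26:4299  27:7537  28:727  29:10142  30:8134  31:9986
  32:10221  33:320  34:4594  35:464  36:5088  37:6966  38:4231  39:11674
  40:3775  41:15354  42:9407  43:4957  44:4987  45:6401  46:14311  47:14788
  48:2658  49:2563  50:8574  51:4503  52:10859  53:7316  54:10239  55:4315
  56:9340  57:10190  58:13543  59:6909  60:4691  61:12378  62:4442  63:6935
  64:1721  65:13989  66:8002  67:6911  68:6883  69:7661  70:10767  71:882
  72:6959  73:12292  74:4584  75:5237  76:12940  77:6807  78:3030  79:1217
  80:12260  81:978  82:2044  83:6138  84:9257  85:13620  86:12636  87:4016
  88:12029  89:15263  90:4069  91:7185  92:8260  93:6485  94:11977  95:5470
  96:847  97:65  98:8308  99:11894  100:8900  101:15673  102:12905  103:15646
  104:14779  105:8527  106:190  107:3711  108:8142  109:3021  110:7086  111:9887
  112:11848  113:5683  114:14033  115:9027  116:13268  117:4436  118:359  119:139
  120:10747  121:10428  122:6930  123:11974  124:2182  125:56
Giant step factor: 1096^(-126) ≡ 91 (mod 15733).
Scan 2871·91^i mod 15733 for i = 0, 1, …:
  i=0: 2871   i=1: 9533   i=2: 2188   i=3: 10312
  i=4: 10145   i=5: 10681   i=6: 12258   i=7: 14168
  i=8: 14915   i=9: 4227     …   i=78: 14931
  i=79: 5683
Match at i=79, j=113: a = 79·126 + 113 = 10067.

10067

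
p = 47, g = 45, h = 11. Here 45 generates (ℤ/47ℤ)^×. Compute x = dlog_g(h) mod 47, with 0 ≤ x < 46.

17

Baby-step giant-step with m = ceil(sqrt(46)) = 7.
Baby table (45^j mod 47 for j=0..6):
  0:1  1:45  2:4  3:39  4:16  5:15  6:17
Giant step factor: 45^(-7) ≡ 29 (mod 47).
Scan 11·29^i mod 47 for i = 0, 1, …:
  i=0: 11   i=1: 37   i=2: 39
Match at i=2, j=3: x = 2·7 + 3 = 17.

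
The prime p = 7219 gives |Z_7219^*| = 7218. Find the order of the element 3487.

3609

The order of 3487 must divide p − 1 = 7218 = 2 · 3^2 · 401.
Divisors: 1, 2, 3, 6, 9, 18, 401, 802, 1203, 2406, 3609, 7218.
Check each in increasing order: 3487^1 ≡ 3487;  3487^2 ≡ 2373;  3487^3 ≡ 1677;  3487^6 ≡ 4138;  3487^9 ≡ 1967;  3487^18 ≡ 6924;  3487^401 ≡ 3540;  3487^802 ≡ 6635;  3487^1203 ≡ 4493;  3487^2406 ≡ 2725;  3487^3609 ≡ 1.
Smallest exponent giving 1 is 3609.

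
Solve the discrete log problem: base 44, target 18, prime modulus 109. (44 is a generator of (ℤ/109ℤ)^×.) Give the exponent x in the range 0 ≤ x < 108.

Baby-step giant-step with m = ceil(sqrt(108)) = 11.
Baby table (44^j mod 109 for j=0..10):
  0:1  1:44  2:83  3:55  4:22  5:96  6:82  7:11
  8:48  9:41  10:60
Giant step factor: 44^(-11) ≡ 50 (mod 109).
Scan 18·50^i mod 109 for i = 0, 1, …:
  i=0: 18   i=1: 28   i=2: 92   i=3: 22
Match at i=3, j=4: x = 3·11 + 4 = 37.

37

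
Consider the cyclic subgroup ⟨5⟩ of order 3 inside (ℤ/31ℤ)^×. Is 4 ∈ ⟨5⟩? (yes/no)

4 ∈ ⟨5⟩ iff 4^3 ≡ 1 (mod 31), since |⟨5⟩| = 3.
4^3 mod 31 = 2.
Since 2 ≠ 1, 4 does not lie in the subgroup.

no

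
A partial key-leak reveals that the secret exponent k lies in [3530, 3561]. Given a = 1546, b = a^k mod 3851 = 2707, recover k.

3539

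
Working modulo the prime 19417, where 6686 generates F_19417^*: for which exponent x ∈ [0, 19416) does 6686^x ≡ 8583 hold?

2544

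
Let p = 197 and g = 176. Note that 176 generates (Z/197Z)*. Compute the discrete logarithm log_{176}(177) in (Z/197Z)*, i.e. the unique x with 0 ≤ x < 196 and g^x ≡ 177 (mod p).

77

Baby-step giant-step with m = ceil(sqrt(196)) = 14.
Baby table (176^j mod 197 for j=0..13):
  0:1  1:176  2:47  3:195  4:42  5:103  6:4  7:113
  8:188  9:189  10:168  11:18  12:16  13:58
Giant step factor: 176^(-14) ≡ 93 (mod 197).
Scan 177·93^i mod 197 for i = 0, 1, …:
  i=0: 177   i=1: 110   i=2: 183   i=3: 77
  i=4: 69   i=5: 113
Match at i=5, j=7: x = 5·14 + 7 = 77.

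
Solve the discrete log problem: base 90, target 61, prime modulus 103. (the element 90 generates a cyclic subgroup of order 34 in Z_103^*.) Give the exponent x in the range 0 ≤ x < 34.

26

Successive powers of 90 modulo 103:
  90^0=1  90^1=90  90^2=66  90^3=69  90^4=30  90^5=22
  90^6=23  90^7=10  90^8=76  90^9=42  90^10=72  90^11=94
  90^12=14  90^13=24  90^14=100  90^15=39  90^16=8  90^17=102
  90^18=13  90^19=37  90^20=34  90^21=73  90^22=81  90^23=80
  90^24=93  90^25=27  90^26=61
So 90^26 ≡ 61 (mod 103), giving x = 26.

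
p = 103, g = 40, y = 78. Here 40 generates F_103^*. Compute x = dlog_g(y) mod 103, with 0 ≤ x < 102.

5

Successive powers of 40 modulo 103:
  40^0=1  40^1=40  40^2=55  40^3=37  40^4=38  40^5=78
So 40^5 ≡ 78 (mod 103), giving x = 5.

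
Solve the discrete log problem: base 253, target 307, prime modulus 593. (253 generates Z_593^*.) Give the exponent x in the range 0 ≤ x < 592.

Baby-step giant-step with m = ceil(sqrt(592)) = 25.
Baby table (253^j mod 593 for j=0..24):
  0:1  1:253  2:558  3:40  4:39  5:379  6:414  7:374
  8:335  9:549  10:135  11:354  12:19  13:63  14:521  15:167
  16:148  17:85  18:157  19:583  20:435  21:350  22:193  23:203
  24:361
Giant step factor: 253^(-25) ≡ 54 (mod 593).
Scan 307·54^i mod 593 for i = 0, 1, …:
  i=0: 307   i=1: 567   i=2: 375   i=3: 88
  i=4: 8   i=5: 432   i=6: 201   i=7: 180
  i=8: 232   i=9: 75     …   i=19: 41
  i=20: 435
Match at i=20, j=20: x = 20·25 + 20 = 520.

520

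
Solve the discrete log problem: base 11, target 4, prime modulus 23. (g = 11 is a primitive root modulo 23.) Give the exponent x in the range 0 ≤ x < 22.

Successive powers of 11 modulo 23:
  11^0=1  11^1=11  11^2=6  11^3=20  11^4=13  11^5=5
  11^6=9  11^7=7  11^8=8  11^9=19  11^10=2  11^11=22
  11^12=12  11^13=17  11^14=3  11^15=10  11^16=18  11^17=14
  11^18=16  11^19=15  11^20=4
So 11^20 ≡ 4 (mod 23), giving x = 20.

20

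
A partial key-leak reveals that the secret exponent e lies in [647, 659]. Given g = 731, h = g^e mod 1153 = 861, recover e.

651

Compute 731^647 mod 1153 = 404, then multiply by 731 repeatedly:
  731^647=404  731^648=156  731^649=1042  731^650=722  731^651=861
Found 861 at exponent 651.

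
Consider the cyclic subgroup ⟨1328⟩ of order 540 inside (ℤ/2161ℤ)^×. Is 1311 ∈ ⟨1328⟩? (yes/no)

yes

1311 ∈ ⟨1328⟩ iff 1311^540 ≡ 1 (mod 2161), since |⟨1328⟩| = 540.
1311^540 mod 2161 = 1.
Since 1 = 1, 1311 lies in the subgroup.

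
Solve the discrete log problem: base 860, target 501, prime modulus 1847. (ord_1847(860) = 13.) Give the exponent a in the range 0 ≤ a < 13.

11

Successive powers of 860 modulo 1847:
  860^0=1  860^1=860  860^2=800  860^3=916  860^4=938  860^5=1388
  860^6=518  860^7=353  860^8=672  860^9=1656  860^10=123  860^11=501
So 860^11 ≡ 501 (mod 1847), giving a = 11.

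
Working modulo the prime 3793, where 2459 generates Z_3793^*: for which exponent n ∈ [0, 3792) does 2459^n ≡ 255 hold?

Baby-step giant-step with m = ceil(sqrt(3792)) = 62.
Baby table (2459^j mod 3793 for j=0..61):
  0:1  1:2459  2:639  3:999  4:2470  5:1137  6:442  7:2080
  8:1756  9:1570  10:3149  11:1878  12:1921  13:1454  14:2380  15:3614
  16:3620  17:3202  18:3243  19:1651  20:1299  21:535  22:3187  23:495
  24:3445  25:1486  26:1415  27:1304  28:1451  29:2589  30:1697  31:623
  32:3378  33:3625  34:325  35:2645  36:2853  37:2270  38:2427  39:1604
  40:3309  41:846  42:1750  43:1988  44:3108  45:3470  46:2273  47:2218
  48:3521  49:2513  50:670  51:1368  52:3314  53:1762  54:1152  55:3190
  56:286  57:1569  58:690  59:1239  60:922  61:2777
Giant step factor: 2459^(-62) ≡ 1126 (mod 3793).
Scan 255·1126^i mod 3793 for i = 0, 1, …:
  i=0: 255   i=1: 2655   i=2: 646   i=3: 2933
  i=4: 2648   i=5: 350   i=6: 3421   i=7: 2151
  i=8: 2092   i=9: 139     …   i=58: 1854
  i=59: 1454
Match at i=59, j=13: n = 59·62 + 13 = 3671.

3671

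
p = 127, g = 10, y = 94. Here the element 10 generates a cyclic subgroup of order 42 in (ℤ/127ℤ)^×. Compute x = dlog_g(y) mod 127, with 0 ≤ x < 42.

Baby-step giant-step with m = ceil(sqrt(42)) = 7.
Baby table (10^j mod 127 for j=0..6):
  0:1  1:10  2:100  3:111  4:94  5:51  6:2
Giant step factor: 10^(-7) ≡ 108 (mod 127).
Scan 94·108^i mod 127 for i = 0, 1, …:
  i=0: 94
Match at i=0, j=4: x = 0·7 + 4 = 4.

4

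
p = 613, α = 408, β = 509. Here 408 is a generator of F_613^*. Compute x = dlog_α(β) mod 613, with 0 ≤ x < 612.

58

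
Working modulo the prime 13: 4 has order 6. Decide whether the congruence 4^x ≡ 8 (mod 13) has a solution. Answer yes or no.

⟨4⟩ has order 6; its elements mod 13 are {1, 3, 4, 9, 10, 12}.
8 is not in this set.

no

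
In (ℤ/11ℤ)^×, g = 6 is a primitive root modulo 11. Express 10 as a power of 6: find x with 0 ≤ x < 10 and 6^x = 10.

Successive powers of 6 modulo 11:
  6^0=1  6^1=6  6^2=3  6^3=7  6^4=9  6^5=10
So 6^5 ≡ 10 (mod 11), giving x = 5.

5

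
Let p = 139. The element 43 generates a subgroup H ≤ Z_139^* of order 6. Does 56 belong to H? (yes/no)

56 ∈ ⟨43⟩ iff 56^6 ≡ 1 (mod 139), since |⟨43⟩| = 6.
56^6 mod 139 = 6.
Since 6 ≠ 1, 56 does not lie in the subgroup.

no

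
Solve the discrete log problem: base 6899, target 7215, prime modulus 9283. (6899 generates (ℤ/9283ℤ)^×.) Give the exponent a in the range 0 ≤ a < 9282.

544

Baby-step giant-step with m = ceil(sqrt(9282)) = 97.
Baby table (6899^j mod 9283 for j=0..96):
  0:1  1:6899  2:2260  3:5583  4:1950  5:1983  6:6858  7:7174
  8:5753  9:5122  10:5580  11:9102  12:4486  13:8675  14:1324  15:9087
  16:3114  17:2624  18:1126  19:7686  20:1218  21:1867  22:4912  23:4938
  24:7935  25:1714  26:7627  27:2629  28:7772  29:420  30:1284  31:2334
  32:5544  33:2096  34:6673  35:2630  36:5388  37:2680  38:6867  39:4284
  40:7527  41:8954  42:4564  43:8383  44:1227  45:8260  46:6686  47:8770
  48:6919  49:995  50:4368  51:2214  52:3851  53:103  54:5089  55:705
  56:8786  57:5907  58:23  59:866  60:5565  61:7730  62:7718  63:8477
  64:9206  65:7191  66:2357  67:6410  68:7661  69:5120  70:1065  71:4582
  72:2603  73:4775  74:6641  75:4654  76:7332  77:401  78:165  79:5809
  80:1580  81:2178  82:6128  83:2290  84:8327  85:4769  86:2379  87:377
  88:1683  89:7267  90:6833  91:1793  92:4951  93:4792  94:3245  95:5942
  96:130
Giant step factor: 6899^(-97) ≡ 1278 (mod 9283).
Scan 7215·1278^i mod 9283 for i = 0, 1, …:
  i=0: 7215   i=1: 2751   i=2: 6804   i=3: 6624
  i=4: 8659   i=5: 866
Match at i=5, j=59: a = 5·97 + 59 = 544.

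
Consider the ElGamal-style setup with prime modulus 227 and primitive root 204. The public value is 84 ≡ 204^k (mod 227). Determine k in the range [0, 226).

Baby-step giant-step with m = ceil(sqrt(226)) = 16.
Baby table (204^j mod 227 for j=0..15):
  0:1  1:204  2:75  3:91  4:177  5:15  6:109  7:217
  8:3  9:158  10:225  11:46  12:77  13:45  14:100  15:197
Giant step factor: 204^(-16) ≡ 101 (mod 227).
Scan 84·101^i mod 227 for i = 0, 1, …:
  i=0: 84   i=1: 85   i=2: 186   i=3: 172
  i=4: 120   i=5: 89   i=6: 136   i=7: 116
  i=8: 139   i=9: 192   i=10: 97   i=11: 36
  i=12: 4   i=13: 177
Match at i=13, j=4: k = 13·16 + 4 = 212.

212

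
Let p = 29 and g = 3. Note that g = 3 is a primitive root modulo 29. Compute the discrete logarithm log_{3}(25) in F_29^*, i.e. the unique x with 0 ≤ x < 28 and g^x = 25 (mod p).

Successive powers of 3 modulo 29:
  3^0=1  3^1=3  3^2=9  3^3=27  3^4=23  3^5=11
  3^6=4  3^7=12  3^8=7  3^9=21  3^10=5  3^11=15
  3^12=16  3^13=19  3^14=28  3^15=26  3^16=20  3^17=2
  3^18=6  3^19=18  3^20=25
So 3^20 ≡ 25 (mod 29), giving x = 20.

20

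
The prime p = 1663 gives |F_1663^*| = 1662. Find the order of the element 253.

831

The order of 253 must divide p − 1 = 1662 = 2 · 3 · 277.
Divisors: 1, 2, 3, 6, 277, 554, 831, 1662.
Check each in increasing order: 253^1 ≡ 253;  253^2 ≡ 815;  253^3 ≡ 1646;  253^6 ≡ 289;  253^277 ≡ 318;  253^554 ≡ 1344;  253^831 ≡ 1.
Smallest exponent giving 1 is 831.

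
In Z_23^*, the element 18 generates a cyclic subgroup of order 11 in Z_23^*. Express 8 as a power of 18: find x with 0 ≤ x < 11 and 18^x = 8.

Successive powers of 18 modulo 23:
  18^0=1  18^1=18  18^2=2  18^3=13  18^4=4  18^5=3
  18^6=8
So 18^6 ≡ 8 (mod 23), giving x = 6.

6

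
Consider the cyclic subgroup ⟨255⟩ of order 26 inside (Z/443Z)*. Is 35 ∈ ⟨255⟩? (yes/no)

35 ∈ ⟨255⟩ iff 35^26 ≡ 1 (mod 443), since |⟨255⟩| = 26.
35^26 mod 443 = 1.
Since 1 = 1, 35 lies in the subgroup.

yes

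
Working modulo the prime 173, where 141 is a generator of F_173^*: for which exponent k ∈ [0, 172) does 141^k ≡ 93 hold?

43

Baby-step giant-step with m = ceil(sqrt(172)) = 14.
Baby table (141^j mod 173 for j=0..13):
  0:1  1:141  2:159  3:102  4:23  5:129  6:24  7:97
  8:10  9:26  10:33  11:155  12:57  13:79
Giant step factor: 141^(-14) ≡ 31 (mod 173).
Scan 93·31^i mod 173 for i = 0, 1, …:
  i=0: 93   i=1: 115   i=2: 105   i=3: 141
Match at i=3, j=1: k = 3·14 + 1 = 43.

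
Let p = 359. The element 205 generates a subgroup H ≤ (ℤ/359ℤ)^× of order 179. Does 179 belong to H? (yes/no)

179 ∈ ⟨205⟩ iff 179^179 ≡ 1 (mod 359), since |⟨205⟩| = 179.
179^179 mod 359 = 358.
Since 358 ≠ 1, 179 does not lie in the subgroup.

no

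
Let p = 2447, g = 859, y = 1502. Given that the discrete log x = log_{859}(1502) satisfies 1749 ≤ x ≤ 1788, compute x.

Compute 859^1749 mod 2447 = 1411, then multiply by 859 repeatedly:
  859^1749=1411  859^1750=784  859^1751=531  859^1752=987  859^1753=1171
  859^1754=172  859^1755=928  859^1756=1877  859^1757=2217  859^1758=637
  859^1759=1502
Found 1502 at exponent 1759.

1759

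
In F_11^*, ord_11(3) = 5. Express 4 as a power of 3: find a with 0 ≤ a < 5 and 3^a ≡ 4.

Successive powers of 3 modulo 11:
  3^0=1  3^1=3  3^2=9  3^3=5  3^4=4
So 3^4 ≡ 4 (mod 11), giving a = 4.

4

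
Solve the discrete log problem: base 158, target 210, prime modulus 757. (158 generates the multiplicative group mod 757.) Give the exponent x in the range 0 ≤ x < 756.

132

Baby-step giant-step with m = ceil(sqrt(756)) = 28.
Baby table (158^j mod 757 for j=0..27):
  0:1  1:158  2:740  3:342  4:289  5:242  6:386  7:428
  8:251  9:294  10:275  11:301  12:624  13:182  14:747  15:691
  16:170  17:365  18:138  19:608  20:682  21:262  22:518  23:88
  24:278  25:18  26:573  27:451
Giant step factor: 158^(-28) ≡ 53 (mod 757).
Scan 210·53^i mod 757 for i = 0, 1, …:
  i=0: 210   i=1: 532   i=2: 187   i=3: 70
  i=4: 682
Match at i=4, j=20: x = 4·28 + 20 = 132.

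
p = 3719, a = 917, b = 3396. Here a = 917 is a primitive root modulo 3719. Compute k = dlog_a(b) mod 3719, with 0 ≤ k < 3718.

3573

Baby-step giant-step with m = ceil(sqrt(3718)) = 61.
Baby table (917^j mod 3719 for j=0..60):
  0:1  1:917  2:395  3:1472  4:3546  5:1276  6:2326  7:1955
  8:177  9:2392  10:2973  11:214  12:2850  13:2712  14:2612  15:168
  16:1577  17:3137  18:1842  19:688  20:2385  21:273  22:1168  23:3703
  24:204  25:1118  26:2481  27:2768  28:1898  29:3693  30:2191  31:887
  32:2637  33:779  34:295  35:2747  36:1236  37:2836  38:1031  39:801
  40:1874  41:280  42:149  43:2749  44:3070  45:3626  46:256  47:455
  48:707  49:1213  50:340  51:3103  52:416  53:2134  54:684  55:2436
  56:2412  57:2718  58:676  59:2538  60:2971
Giant step factor: 917^(-61) ≡ 3028 (mod 3719).
Scan 3396·3028^i mod 3719 for i = 0, 1, …:
  i=0: 3396   i=1: 53   i=2: 567   i=3: 2417
  i=4: 3403   i=5: 2654   i=6: 3272   i=7: 200
  i=8: 3122   i=9: 3437     …   i=57: 1503
  i=58: 2747
Match at i=58, j=35: k = 58·61 + 35 = 3573.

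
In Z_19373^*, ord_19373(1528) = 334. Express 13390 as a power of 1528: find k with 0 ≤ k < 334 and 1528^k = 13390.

267

Baby-step giant-step with m = ceil(sqrt(334)) = 19.
Baby table (1528^j mod 19373 for j=0..18):
  0:1  1:1528  2:10024  3:12002  4:12198  5:1718  6:9749  7:18008
  8:6564  9:13951  10:6828  11:10510  12:18436  13:1866  14:3417  15:9839
  16:544  17:17566  18:9243
Giant step factor: 1528^(-19) ≡ 14317 (mod 19373).
Scan 13390·14317^i mod 19373 for i = 0, 1, …:
  i=0: 13390   i=1: 8795   i=2: 12888   i=3: 9044
  i=4: 13189   i=5: 17655   i=6: 7104   i=7: 19091
  i=8: 11563   i=9: 5186     …   i=13: 10146
  i=14: 1528
Match at i=14, j=1: k = 14·19 + 1 = 267.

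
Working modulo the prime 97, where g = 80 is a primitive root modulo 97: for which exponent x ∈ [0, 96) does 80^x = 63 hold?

Baby-step giant-step with m = ceil(sqrt(96)) = 10.
Baby table (80^j mod 97 for j=0..9):
  0:1  1:80  2:95  3:34  4:4  5:29  6:89  7:39
  8:16  9:19
Giant step factor: 80^(-10) ≡ 3 (mod 97).
Scan 63·3^i mod 97 for i = 0, 1, …:
  i=0: 63   i=1: 92   i=2: 82   i=3: 52
  i=4: 59   i=5: 80
Match at i=5, j=1: x = 5·10 + 1 = 51.

51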